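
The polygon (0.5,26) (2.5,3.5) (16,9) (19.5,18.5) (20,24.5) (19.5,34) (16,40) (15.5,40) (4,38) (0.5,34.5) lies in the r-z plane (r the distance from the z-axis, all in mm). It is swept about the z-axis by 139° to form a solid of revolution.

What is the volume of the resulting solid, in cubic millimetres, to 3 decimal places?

Profile (r,z), 10 vertices: (0.5,26) (2.5,3.5) (16,9) (19.5,18.5) (20,24.5) (19.5,34) (16,40) (15.5,40) (4,38) (0.5,34.5)
edge 0: (0.5,26)→(2.5,3.5)  cross = 0.5·3.5 − 2.5·26 = -63.2500; (r_i+r_j)·cross = 3·-63.2500 = -189.7500
edge 1: (2.5,3.5)→(16,9)  cross = 2.5·9 − 16·3.5 = -33.5000; (r_i+r_j)·cross = 18.5·-33.5000 = -619.7500
edge 2: (16,9)→(19.5,18.5)  cross = 16·18.5 − 19.5·9 = 120.5000; (r_i+r_j)·cross = 35.5·120.5000 = 4277.7500
edge 3: (19.5,18.5)→(20,24.5)  cross = 19.5·24.5 − 20·18.5 = 107.7500; (r_i+r_j)·cross = 39.5·107.7500 = 4256.1250
edge 4: (20,24.5)→(19.5,34)  cross = 20·34 − 19.5·24.5 = 202.2500; (r_i+r_j)·cross = 39.5·202.2500 = 7988.8750
edge 5: (19.5,34)→(16,40)  cross = 19.5·40 − 16·34 = 236.0000; (r_i+r_j)·cross = 35.5·236.0000 = 8378.0000
edge 6: (16,40)→(15.5,40)  cross = 16·40 − 15.5·40 = 20.0000; (r_i+r_j)·cross = 31.5·20.0000 = 630.0000
edge 7: (15.5,40)→(4,38)  cross = 15.5·38 − 4·40 = 429.0000; (r_i+r_j)·cross = 19.5·429.0000 = 8365.5000
edge 8: (4,38)→(0.5,34.5)  cross = 4·34.5 − 0.5·38 = 119.0000; (r_i+r_j)·cross = 4.5·119.0000 = 535.5000
edge 9: (0.5,34.5)→(0.5,26)  cross = 0.5·26 − 0.5·34.5 = -4.2500; (r_i+r_j)·cross = 1·-4.2500 = -4.2500
Σcross = 1133.5000 → A = |Σcross|/2 = 566.7500 mm²
Σ(r_i+r_j)·cross = 33618.0000 → first moment M = |Σ|/6 = 5603.0000
R_c = M/A = 5603.0000/566.7500 = 9.8862 mm
θ = 139° = 2.426008 rad
V = θ·R_c·A = 2.426008·9.8862·566.7500 = 13592.921 mm³

Volume = 13592.921 mm³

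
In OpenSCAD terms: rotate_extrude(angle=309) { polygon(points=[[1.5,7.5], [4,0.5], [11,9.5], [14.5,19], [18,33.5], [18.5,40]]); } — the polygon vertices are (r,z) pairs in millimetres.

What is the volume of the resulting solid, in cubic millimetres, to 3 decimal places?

Volume = 10830.628 mm³

Profile (r,z), 6 vertices: (1.5,7.5) (4,0.5) (11,9.5) (14.5,19) (18,33.5) (18.5,40)
edge 0: (1.5,7.5)→(4,0.5)  cross = 1.5·0.5 − 4·7.5 = -29.2500; (r_i+r_j)·cross = 5.5·-29.2500 = -160.8750
edge 1: (4,0.5)→(11,9.5)  cross = 4·9.5 − 11·0.5 = 32.5000; (r_i+r_j)·cross = 15·32.5000 = 487.5000
edge 2: (11,9.5)→(14.5,19)  cross = 11·19 − 14.5·9.5 = 71.2500; (r_i+r_j)·cross = 25.5·71.2500 = 1816.8750
edge 3: (14.5,19)→(18,33.5)  cross = 14.5·33.5 − 18·19 = 143.7500; (r_i+r_j)·cross = 32.5·143.7500 = 4671.8750
edge 4: (18,33.5)→(18.5,40)  cross = 18·40 − 18.5·33.5 = 100.2500; (r_i+r_j)·cross = 36.5·100.2500 = 3659.1250
edge 5: (18.5,40)→(1.5,7.5)  cross = 18.5·7.5 − 1.5·40 = 78.7500; (r_i+r_j)·cross = 20·78.7500 = 1575.0000
Σcross = 397.2500 → A = |Σcross|/2 = 198.6250 mm²
Σ(r_i+r_j)·cross = 12049.5000 → first moment M = |Σ|/6 = 2008.2500
R_c = M/A = 2008.2500/198.6250 = 10.1108 mm
θ = 309° = 5.393067 rad
V = θ·R_c·A = 5.393067·10.1108·198.6250 = 10830.628 mm³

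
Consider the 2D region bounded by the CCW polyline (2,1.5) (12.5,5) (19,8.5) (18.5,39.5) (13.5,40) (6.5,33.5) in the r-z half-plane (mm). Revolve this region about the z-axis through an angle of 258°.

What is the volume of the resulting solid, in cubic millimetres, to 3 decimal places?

Volume = 24352.514 mm³

Profile (r,z), 6 vertices: (2,1.5) (12.5,5) (19,8.5) (18.5,39.5) (13.5,40) (6.5,33.5)
edge 0: (2,1.5)→(12.5,5)  cross = 2·5 − 12.5·1.5 = -8.7500; (r_i+r_j)·cross = 14.5·-8.7500 = -126.8750
edge 1: (12.5,5)→(19,8.5)  cross = 12.5·8.5 − 19·5 = 11.2500; (r_i+r_j)·cross = 31.5·11.2500 = 354.3750
edge 2: (19,8.5)→(18.5,39.5)  cross = 19·39.5 − 18.5·8.5 = 593.2500; (r_i+r_j)·cross = 37.5·593.2500 = 22246.8750
edge 3: (18.5,39.5)→(13.5,40)  cross = 18.5·40 − 13.5·39.5 = 206.7500; (r_i+r_j)·cross = 32·206.7500 = 6616.0000
edge 4: (13.5,40)→(6.5,33.5)  cross = 13.5·33.5 − 6.5·40 = 192.2500; (r_i+r_j)·cross = 20·192.2500 = 3845.0000
edge 5: (6.5,33.5)→(2,1.5)  cross = 6.5·1.5 − 2·33.5 = -57.2500; (r_i+r_j)·cross = 8.5·-57.2500 = -486.6250
Σcross = 937.5000 → A = |Σcross|/2 = 468.7500 mm²
Σ(r_i+r_j)·cross = 32448.7500 → first moment M = |Σ|/6 = 5408.1250
R_c = M/A = 5408.1250/468.7500 = 11.5373 mm
θ = 258° = 4.502949 rad
V = θ·R_c·A = 4.502949·11.5373·468.7500 = 24352.514 mm³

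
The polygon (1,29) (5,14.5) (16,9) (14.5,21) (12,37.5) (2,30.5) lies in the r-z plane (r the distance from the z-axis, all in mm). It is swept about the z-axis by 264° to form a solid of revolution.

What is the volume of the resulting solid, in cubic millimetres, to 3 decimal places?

Volume = 10325.499 mm³

Profile (r,z), 6 vertices: (1,29) (5,14.5) (16,9) (14.5,21) (12,37.5) (2,30.5)
edge 0: (1,29)→(5,14.5)  cross = 1·14.5 − 5·29 = -130.5000; (r_i+r_j)·cross = 6·-130.5000 = -783.0000
edge 1: (5,14.5)→(16,9)  cross = 5·9 − 16·14.5 = -187.0000; (r_i+r_j)·cross = 21·-187.0000 = -3927.0000
edge 2: (16,9)→(14.5,21)  cross = 16·21 − 14.5·9 = 205.5000; (r_i+r_j)·cross = 30.5·205.5000 = 6267.7500
edge 3: (14.5,21)→(12,37.5)  cross = 14.5·37.5 − 12·21 = 291.7500; (r_i+r_j)·cross = 26.5·291.7500 = 7731.3750
edge 4: (12,37.5)→(2,30.5)  cross = 12·30.5 − 2·37.5 = 291.0000; (r_i+r_j)·cross = 14·291.0000 = 4074.0000
edge 5: (2,30.5)→(1,29)  cross = 2·29 − 1·30.5 = 27.5000; (r_i+r_j)·cross = 3·27.5000 = 82.5000
Σcross = 498.2500 → A = |Σcross|/2 = 249.1250 mm²
Σ(r_i+r_j)·cross = 13445.6250 → first moment M = |Σ|/6 = 2240.9375
R_c = M/A = 2240.9375/249.1250 = 8.9952 mm
θ = 264° = 4.607669 rad
V = θ·R_c·A = 4.607669·8.9952·249.1250 = 10325.499 mm³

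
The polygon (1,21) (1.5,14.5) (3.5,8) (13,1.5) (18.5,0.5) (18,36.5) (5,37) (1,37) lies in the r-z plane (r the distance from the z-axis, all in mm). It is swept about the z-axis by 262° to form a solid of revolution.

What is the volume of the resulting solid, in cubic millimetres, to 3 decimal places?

Profile (r,z), 8 vertices: (1,21) (1.5,14.5) (3.5,8) (13,1.5) (18.5,0.5) (18,36.5) (5,37) (1,37)
edge 0: (1,21)→(1.5,14.5)  cross = 1·14.5 − 1.5·21 = -17.0000; (r_i+r_j)·cross = 2.5·-17.0000 = -42.5000
edge 1: (1.5,14.5)→(3.5,8)  cross = 1.5·8 − 3.5·14.5 = -38.7500; (r_i+r_j)·cross = 5·-38.7500 = -193.7500
edge 2: (3.5,8)→(13,1.5)  cross = 3.5·1.5 − 13·8 = -98.7500; (r_i+r_j)·cross = 16.5·-98.7500 = -1629.3750
edge 3: (13,1.5)→(18.5,0.5)  cross = 13·0.5 − 18.5·1.5 = -21.2500; (r_i+r_j)·cross = 31.5·-21.2500 = -669.3750
edge 4: (18.5,0.5)→(18,36.5)  cross = 18.5·36.5 − 18·0.5 = 666.2500; (r_i+r_j)·cross = 36.5·666.2500 = 24318.1250
edge 5: (18,36.5)→(5,37)  cross = 18·37 − 5·36.5 = 483.5000; (r_i+r_j)·cross = 23·483.5000 = 11120.5000
edge 6: (5,37)→(1,37)  cross = 5·37 − 1·37 = 148.0000; (r_i+r_j)·cross = 6·148.0000 = 888.0000
edge 7: (1,37)→(1,21)  cross = 1·21 − 1·37 = -16.0000; (r_i+r_j)·cross = 2·-16.0000 = -32.0000
Σcross = 1106.0000 → A = |Σcross|/2 = 553.0000 mm²
Σ(r_i+r_j)·cross = 33759.6250 → first moment M = |Σ|/6 = 5626.6042
R_c = M/A = 5626.6042/553.0000 = 10.1747 mm
θ = 262° = 4.572763 rad
V = θ·R_c·A = 4.572763·10.1747·553.0000 = 25729.125 mm³

Volume = 25729.125 mm³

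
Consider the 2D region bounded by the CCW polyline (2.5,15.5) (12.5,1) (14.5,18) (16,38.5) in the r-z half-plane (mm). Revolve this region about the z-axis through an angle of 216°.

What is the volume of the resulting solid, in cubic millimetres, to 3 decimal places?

Profile (r,z), 4 vertices: (2.5,15.5) (12.5,1) (14.5,18) (16,38.5)
edge 0: (2.5,15.5)→(12.5,1)  cross = 2.5·1 − 12.5·15.5 = -191.2500; (r_i+r_j)·cross = 15·-191.2500 = -2868.7500
edge 1: (12.5,1)→(14.5,18)  cross = 12.5·18 − 14.5·1 = 210.5000; (r_i+r_j)·cross = 27·210.5000 = 5683.5000
edge 2: (14.5,18)→(16,38.5)  cross = 14.5·38.5 − 16·18 = 270.2500; (r_i+r_j)·cross = 30.5·270.2500 = 8242.6250
edge 3: (16,38.5)→(2.5,15.5)  cross = 16·15.5 − 2.5·38.5 = 151.7500; (r_i+r_j)·cross = 18.5·151.7500 = 2807.3750
Σcross = 441.2500 → A = |Σcross|/2 = 220.6250 mm²
Σ(r_i+r_j)·cross = 13864.7500 → first moment M = |Σ|/6 = 2310.7917
R_c = M/A = 2310.7917/220.6250 = 10.4738 mm
θ = 216° = 3.769911 rad
V = θ·R_c·A = 3.769911·10.4738·220.6250 = 8711.479 mm³

Volume = 8711.479 mm³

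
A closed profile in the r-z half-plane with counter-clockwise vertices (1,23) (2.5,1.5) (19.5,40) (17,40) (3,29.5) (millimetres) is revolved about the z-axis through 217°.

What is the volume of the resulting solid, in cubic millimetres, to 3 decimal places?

Volume = 8078.764 mm³

Profile (r,z), 5 vertices: (1,23) (2.5,1.5) (19.5,40) (17,40) (3,29.5)
edge 0: (1,23)→(2.5,1.5)  cross = 1·1.5 − 2.5·23 = -56.0000; (r_i+r_j)·cross = 3.5·-56.0000 = -196.0000
edge 1: (2.5,1.5)→(19.5,40)  cross = 2.5·40 − 19.5·1.5 = 70.7500; (r_i+r_j)·cross = 22·70.7500 = 1556.5000
edge 2: (19.5,40)→(17,40)  cross = 19.5·40 − 17·40 = 100.0000; (r_i+r_j)·cross = 36.5·100.0000 = 3650.0000
edge 3: (17,40)→(3,29.5)  cross = 17·29.5 − 3·40 = 381.5000; (r_i+r_j)·cross = 20·381.5000 = 7630.0000
edge 4: (3,29.5)→(1,23)  cross = 3·23 − 1·29.5 = 39.5000; (r_i+r_j)·cross = 4·39.5000 = 158.0000
Σcross = 535.7500 → A = |Σcross|/2 = 267.8750 mm²
Σ(r_i+r_j)·cross = 12798.5000 → first moment M = |Σ|/6 = 2133.0833
R_c = M/A = 2133.0833/267.8750 = 7.9630 mm
θ = 217° = 3.787364 rad
V = θ·R_c·A = 3.787364·7.9630·267.8750 = 8078.764 mm³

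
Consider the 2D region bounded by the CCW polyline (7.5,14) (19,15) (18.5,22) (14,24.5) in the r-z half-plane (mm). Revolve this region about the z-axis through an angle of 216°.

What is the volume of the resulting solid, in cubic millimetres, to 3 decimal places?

Volume = 3886.150 mm³

Profile (r,z), 4 vertices: (7.5,14) (19,15) (18.5,22) (14,24.5)
edge 0: (7.5,14)→(19,15)  cross = 7.5·15 − 19·14 = -153.5000; (r_i+r_j)·cross = 26.5·-153.5000 = -4067.7500
edge 1: (19,15)→(18.5,22)  cross = 19·22 − 18.5·15 = 140.5000; (r_i+r_j)·cross = 37.5·140.5000 = 5268.7500
edge 2: (18.5,22)→(14,24.5)  cross = 18.5·24.5 − 14·22 = 145.2500; (r_i+r_j)·cross = 32.5·145.2500 = 4720.6250
edge 3: (14,24.5)→(7.5,14)  cross = 14·14 − 7.5·24.5 = 12.2500; (r_i+r_j)·cross = 21.5·12.2500 = 263.3750
Σcross = 144.5000 → A = |Σcross|/2 = 72.2500 mm²
Σ(r_i+r_j)·cross = 6185.0000 → first moment M = |Σ|/6 = 1030.8333
R_c = M/A = 1030.8333/72.2500 = 14.2676 mm
θ = 216° = 3.769911 rad
V = θ·R_c·A = 3.769911·14.2676·72.2500 = 3886.150 mm³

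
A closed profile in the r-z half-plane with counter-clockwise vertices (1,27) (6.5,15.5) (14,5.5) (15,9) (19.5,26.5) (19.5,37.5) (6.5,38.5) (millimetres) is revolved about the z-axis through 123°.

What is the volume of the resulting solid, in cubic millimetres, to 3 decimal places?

Volume = 9510.080 mm³

Profile (r,z), 7 vertices: (1,27) (6.5,15.5) (14,5.5) (15,9) (19.5,26.5) (19.5,37.5) (6.5,38.5)
edge 0: (1,27)→(6.5,15.5)  cross = 1·15.5 − 6.5·27 = -160.0000; (r_i+r_j)·cross = 7.5·-160.0000 = -1200.0000
edge 1: (6.5,15.5)→(14,5.5)  cross = 6.5·5.5 − 14·15.5 = -181.2500; (r_i+r_j)·cross = 20.5·-181.2500 = -3715.6250
edge 2: (14,5.5)→(15,9)  cross = 14·9 − 15·5.5 = 43.5000; (r_i+r_j)·cross = 29·43.5000 = 1261.5000
edge 3: (15,9)→(19.5,26.5)  cross = 15·26.5 − 19.5·9 = 222.0000; (r_i+r_j)·cross = 34.5·222.0000 = 7659.0000
edge 4: (19.5,26.5)→(19.5,37.5)  cross = 19.5·37.5 − 19.5·26.5 = 214.5000; (r_i+r_j)·cross = 39·214.5000 = 8365.5000
edge 5: (19.5,37.5)→(6.5,38.5)  cross = 19.5·38.5 − 6.5·37.5 = 507.0000; (r_i+r_j)·cross = 26·507.0000 = 13182.0000
edge 6: (6.5,38.5)→(1,27)  cross = 6.5·27 − 1·38.5 = 137.0000; (r_i+r_j)·cross = 7.5·137.0000 = 1027.5000
Σcross = 782.7500 → A = |Σcross|/2 = 391.3750 mm²
Σ(r_i+r_j)·cross = 26579.8750 → first moment M = |Σ|/6 = 4429.9792
R_c = M/A = 4429.9792/391.3750 = 11.3190 mm
θ = 123° = 2.146755 rad
V = θ·R_c·A = 2.146755·11.3190·391.3750 = 9510.080 mm³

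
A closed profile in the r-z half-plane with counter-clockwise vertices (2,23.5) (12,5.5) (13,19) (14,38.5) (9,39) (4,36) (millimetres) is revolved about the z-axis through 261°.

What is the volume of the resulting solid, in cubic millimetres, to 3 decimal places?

Volume = 10138.980 mm³

Profile (r,z), 6 vertices: (2,23.5) (12,5.5) (13,19) (14,38.5) (9,39) (4,36)
edge 0: (2,23.5)→(12,5.5)  cross = 2·5.5 − 12·23.5 = -271.0000; (r_i+r_j)·cross = 14·-271.0000 = -3794.0000
edge 1: (12,5.5)→(13,19)  cross = 12·19 − 13·5.5 = 156.5000; (r_i+r_j)·cross = 25·156.5000 = 3912.5000
edge 2: (13,19)→(14,38.5)  cross = 13·38.5 − 14·19 = 234.5000; (r_i+r_j)·cross = 27·234.5000 = 6331.5000
edge 3: (14,38.5)→(9,39)  cross = 14·39 − 9·38.5 = 199.5000; (r_i+r_j)·cross = 23·199.5000 = 4588.5000
edge 4: (9,39)→(4,36)  cross = 9·36 − 4·39 = 168.0000; (r_i+r_j)·cross = 13·168.0000 = 2184.0000
edge 5: (4,36)→(2,23.5)  cross = 4·23.5 − 2·36 = 22.0000; (r_i+r_j)·cross = 6·22.0000 = 132.0000
Σcross = 509.5000 → A = |Σcross|/2 = 254.7500 mm²
Σ(r_i+r_j)·cross = 13354.5000 → first moment M = |Σ|/6 = 2225.7500
R_c = M/A = 2225.7500/254.7500 = 8.7370 mm
θ = 261° = 4.555309 rad
V = θ·R_c·A = 4.555309·8.7370·254.7500 = 10138.980 mm³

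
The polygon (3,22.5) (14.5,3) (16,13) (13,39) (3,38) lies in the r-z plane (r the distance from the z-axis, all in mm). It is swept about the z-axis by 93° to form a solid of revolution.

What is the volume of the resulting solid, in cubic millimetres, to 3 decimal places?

Volume = 4783.272 mm³

Profile (r,z), 5 vertices: (3,22.5) (14.5,3) (16,13) (13,39) (3,38)
edge 0: (3,22.5)→(14.5,3)  cross = 3·3 − 14.5·22.5 = -317.2500; (r_i+r_j)·cross = 17.5·-317.2500 = -5551.8750
edge 1: (14.5,3)→(16,13)  cross = 14.5·13 − 16·3 = 140.5000; (r_i+r_j)·cross = 30.5·140.5000 = 4285.2500
edge 2: (16,13)→(13,39)  cross = 16·39 − 13·13 = 455.0000; (r_i+r_j)·cross = 29·455.0000 = 13195.0000
edge 3: (13,39)→(3,38)  cross = 13·38 − 3·39 = 377.0000; (r_i+r_j)·cross = 16·377.0000 = 6032.0000
edge 4: (3,38)→(3,22.5)  cross = 3·22.5 − 3·38 = -46.5000; (r_i+r_j)·cross = 6·-46.5000 = -279.0000
Σcross = 608.7500 → A = |Σcross|/2 = 304.3750 mm²
Σ(r_i+r_j)·cross = 17681.3750 → first moment M = |Σ|/6 = 2946.8958
R_c = M/A = 2946.8958/304.3750 = 9.6818 mm
θ = 93° = 1.623156 rad
V = θ·R_c·A = 1.623156·9.6818·304.3750 = 4783.272 mm³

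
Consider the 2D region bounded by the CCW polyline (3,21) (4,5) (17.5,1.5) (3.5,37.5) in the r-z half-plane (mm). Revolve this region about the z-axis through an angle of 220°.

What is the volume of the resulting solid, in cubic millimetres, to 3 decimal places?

Profile (r,z), 4 vertices: (3,21) (4,5) (17.5,1.5) (3.5,37.5)
edge 0: (3,21)→(4,5)  cross = 3·5 − 4·21 = -69.0000; (r_i+r_j)·cross = 7·-69.0000 = -483.0000
edge 1: (4,5)→(17.5,1.5)  cross = 4·1.5 − 17.5·5 = -81.5000; (r_i+r_j)·cross = 21.5·-81.5000 = -1752.2500
edge 2: (17.5,1.5)→(3.5,37.5)  cross = 17.5·37.5 − 3.5·1.5 = 651.0000; (r_i+r_j)·cross = 21·651.0000 = 13671.0000
edge 3: (3.5,37.5)→(3,21)  cross = 3.5·21 − 3·37.5 = -39.0000; (r_i+r_j)·cross = 6.5·-39.0000 = -253.5000
Σcross = 461.5000 → A = |Σcross|/2 = 230.7500 mm²
Σ(r_i+r_j)·cross = 11182.2500 → first moment M = |Σ|/6 = 1863.7083
R_c = M/A = 1863.7083/230.7500 = 8.0767 mm
θ = 220° = 3.839724 rad
V = θ·R_c·A = 3.839724·8.0767·230.7500 = 7156.126 mm³

Volume = 7156.126 mm³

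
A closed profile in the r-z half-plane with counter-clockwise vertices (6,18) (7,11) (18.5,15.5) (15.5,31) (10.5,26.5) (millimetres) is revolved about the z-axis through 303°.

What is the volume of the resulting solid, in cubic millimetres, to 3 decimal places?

Volume = 9553.841 mm³

Profile (r,z), 5 vertices: (6,18) (7,11) (18.5,15.5) (15.5,31) (10.5,26.5)
edge 0: (6,18)→(7,11)  cross = 6·11 − 7·18 = -60.0000; (r_i+r_j)·cross = 13·-60.0000 = -780.0000
edge 1: (7,11)→(18.5,15.5)  cross = 7·15.5 − 18.5·11 = -95.0000; (r_i+r_j)·cross = 25.5·-95.0000 = -2422.5000
edge 2: (18.5,15.5)→(15.5,31)  cross = 18.5·31 − 15.5·15.5 = 333.2500; (r_i+r_j)·cross = 34·333.2500 = 11330.5000
edge 3: (15.5,31)→(10.5,26.5)  cross = 15.5·26.5 − 10.5·31 = 85.2500; (r_i+r_j)·cross = 26·85.2500 = 2216.5000
edge 4: (10.5,26.5)→(6,18)  cross = 10.5·18 − 6·26.5 = 30.0000; (r_i+r_j)·cross = 16.5·30.0000 = 495.0000
Σcross = 293.5000 → A = |Σcross|/2 = 146.7500 mm²
Σ(r_i+r_j)·cross = 10839.5000 → first moment M = |Σ|/6 = 1806.5833
R_c = M/A = 1806.5833/146.7500 = 12.3106 mm
θ = 303° = 5.288348 rad
V = θ·R_c·A = 5.288348·12.3106·146.7500 = 9553.841 mm³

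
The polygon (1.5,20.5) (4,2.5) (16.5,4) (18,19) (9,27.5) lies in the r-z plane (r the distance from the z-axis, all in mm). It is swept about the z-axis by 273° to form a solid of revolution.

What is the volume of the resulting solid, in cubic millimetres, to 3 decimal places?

Volume = 14005.086 mm³

Profile (r,z), 5 vertices: (1.5,20.5) (4,2.5) (16.5,4) (18,19) (9,27.5)
edge 0: (1.5,20.5)→(4,2.5)  cross = 1.5·2.5 − 4·20.5 = -78.2500; (r_i+r_j)·cross = 5.5·-78.2500 = -430.3750
edge 1: (4,2.5)→(16.5,4)  cross = 4·4 − 16.5·2.5 = -25.2500; (r_i+r_j)·cross = 20.5·-25.2500 = -517.6250
edge 2: (16.5,4)→(18,19)  cross = 16.5·19 − 18·4 = 241.5000; (r_i+r_j)·cross = 34.5·241.5000 = 8331.7500
edge 3: (18,19)→(9,27.5)  cross = 18·27.5 − 9·19 = 324.0000; (r_i+r_j)·cross = 27·324.0000 = 8748.0000
edge 4: (9,27.5)→(1.5,20.5)  cross = 9·20.5 − 1.5·27.5 = 143.2500; (r_i+r_j)·cross = 10.5·143.2500 = 1504.1250
Σcross = 605.2500 → A = |Σcross|/2 = 302.6250 mm²
Σ(r_i+r_j)·cross = 17635.8750 → first moment M = |Σ|/6 = 2939.3125
R_c = M/A = 2939.3125/302.6250 = 9.7127 mm
θ = 273° = 4.764749 rad
V = θ·R_c·A = 4.764749·9.7127·302.6250 = 14005.086 mm³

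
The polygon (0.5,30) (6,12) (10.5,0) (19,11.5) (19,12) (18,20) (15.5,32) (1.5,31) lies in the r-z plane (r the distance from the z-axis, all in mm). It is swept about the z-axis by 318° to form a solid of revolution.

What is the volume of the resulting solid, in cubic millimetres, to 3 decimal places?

Profile (r,z), 8 vertices: (0.5,30) (6,12) (10.5,0) (19,11.5) (19,12) (18,20) (15.5,32) (1.5,31)
edge 0: (0.5,30)→(6,12)  cross = 0.5·12 − 6·30 = -174.0000; (r_i+r_j)·cross = 6.5·-174.0000 = -1131.0000
edge 1: (6,12)→(10.5,0)  cross = 6·0 − 10.5·12 = -126.0000; (r_i+r_j)·cross = 16.5·-126.0000 = -2079.0000
edge 2: (10.5,0)→(19,11.5)  cross = 10.5·11.5 − 19·0 = 120.7500; (r_i+r_j)·cross = 29.5·120.7500 = 3562.1250
edge 3: (19,11.5)→(19,12)  cross = 19·12 − 19·11.5 = 9.5000; (r_i+r_j)·cross = 38·9.5000 = 361.0000
edge 4: (19,12)→(18,20)  cross = 19·20 − 18·12 = 164.0000; (r_i+r_j)·cross = 37·164.0000 = 6068.0000
edge 5: (18,20)→(15.5,32)  cross = 18·32 − 15.5·20 = 266.0000; (r_i+r_j)·cross = 33.5·266.0000 = 8911.0000
edge 6: (15.5,32)→(1.5,31)  cross = 15.5·31 − 1.5·32 = 432.5000; (r_i+r_j)·cross = 17·432.5000 = 7352.5000
edge 7: (1.5,31)→(0.5,30)  cross = 1.5·30 − 0.5·31 = 29.5000; (r_i+r_j)·cross = 2·29.5000 = 59.0000
Σcross = 722.2500 → A = |Σcross|/2 = 361.1250 mm²
Σ(r_i+r_j)·cross = 23103.6250 → first moment M = |Σ|/6 = 3850.6042
R_c = M/A = 3850.6042/361.1250 = 10.6628 mm
θ = 318° = 5.550147 rad
V = θ·R_c·A = 5.550147·10.6628·361.1250 = 21371.419 mm³

Volume = 21371.419 mm³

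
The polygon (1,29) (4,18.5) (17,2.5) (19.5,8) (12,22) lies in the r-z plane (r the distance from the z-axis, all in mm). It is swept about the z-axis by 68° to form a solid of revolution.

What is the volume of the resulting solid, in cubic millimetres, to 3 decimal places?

Volume = 2181.803 mm³

Profile (r,z), 5 vertices: (1,29) (4,18.5) (17,2.5) (19.5,8) (12,22)
edge 0: (1,29)→(4,18.5)  cross = 1·18.5 − 4·29 = -97.5000; (r_i+r_j)·cross = 5·-97.5000 = -487.5000
edge 1: (4,18.5)→(17,2.5)  cross = 4·2.5 − 17·18.5 = -304.5000; (r_i+r_j)·cross = 21·-304.5000 = -6394.5000
edge 2: (17,2.5)→(19.5,8)  cross = 17·8 − 19.5·2.5 = 87.2500; (r_i+r_j)·cross = 36.5·87.2500 = 3184.6250
edge 3: (19.5,8)→(12,22)  cross = 19.5·22 − 12·8 = 333.0000; (r_i+r_j)·cross = 31.5·333.0000 = 10489.5000
edge 4: (12,22)→(1,29)  cross = 12·29 − 1·22 = 326.0000; (r_i+r_j)·cross = 13·326.0000 = 4238.0000
Σcross = 344.2500 → A = |Σcross|/2 = 172.1250 mm²
Σ(r_i+r_j)·cross = 11030.1250 → first moment M = |Σ|/6 = 1838.3542
R_c = M/A = 1838.3542/172.1250 = 10.6803 mm
θ = 68° = 1.186824 rad
V = θ·R_c·A = 1.186824·10.6803·172.1250 = 2181.803 mm³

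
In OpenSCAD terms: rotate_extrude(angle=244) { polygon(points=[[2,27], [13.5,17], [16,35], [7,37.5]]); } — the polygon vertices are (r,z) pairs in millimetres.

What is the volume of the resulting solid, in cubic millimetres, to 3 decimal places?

Volume = 7085.606 mm³

Profile (r,z), 4 vertices: (2,27) (13.5,17) (16,35) (7,37.5)
edge 0: (2,27)→(13.5,17)  cross = 2·17 − 13.5·27 = -330.5000; (r_i+r_j)·cross = 15.5·-330.5000 = -5122.7500
edge 1: (13.5,17)→(16,35)  cross = 13.5·35 − 16·17 = 200.5000; (r_i+r_j)·cross = 29.5·200.5000 = 5914.7500
edge 2: (16,35)→(7,37.5)  cross = 16·37.5 − 7·35 = 355.0000; (r_i+r_j)·cross = 23·355.0000 = 8165.0000
edge 3: (7,37.5)→(2,27)  cross = 7·27 − 2·37.5 = 114.0000; (r_i+r_j)·cross = 9·114.0000 = 1026.0000
Σcross = 339.0000 → A = |Σcross|/2 = 169.5000 mm²
Σ(r_i+r_j)·cross = 9983.0000 → first moment M = |Σ|/6 = 1663.8333
R_c = M/A = 1663.8333/169.5000 = 9.8161 mm
θ = 244° = 4.258603 rad
V = θ·R_c·A = 4.258603·9.8161·169.5000 = 7085.606 mm³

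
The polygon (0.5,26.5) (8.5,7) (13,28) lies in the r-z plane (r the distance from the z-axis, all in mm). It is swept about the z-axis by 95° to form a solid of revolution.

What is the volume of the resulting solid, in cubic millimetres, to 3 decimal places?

Volume = 1554.848 mm³

Profile (r,z), 3 vertices: (0.5,26.5) (8.5,7) (13,28)
edge 0: (0.5,26.5)→(8.5,7)  cross = 0.5·7 − 8.5·26.5 = -221.7500; (r_i+r_j)·cross = 9·-221.7500 = -1995.7500
edge 1: (8.5,7)→(13,28)  cross = 8.5·28 − 13·7 = 147.0000; (r_i+r_j)·cross = 21.5·147.0000 = 3160.5000
edge 2: (13,28)→(0.5,26.5)  cross = 13·26.5 − 0.5·28 = 330.5000; (r_i+r_j)·cross = 13.5·330.5000 = 4461.7500
Σcross = 255.7500 → A = |Σcross|/2 = 127.8750 mm²
Σ(r_i+r_j)·cross = 5626.5000 → first moment M = |Σ|/6 = 937.7500
R_c = M/A = 937.7500/127.8750 = 7.3333 mm
θ = 95° = 1.658063 rad
V = θ·R_c·A = 1.658063·7.3333·127.8750 = 1554.848 mm³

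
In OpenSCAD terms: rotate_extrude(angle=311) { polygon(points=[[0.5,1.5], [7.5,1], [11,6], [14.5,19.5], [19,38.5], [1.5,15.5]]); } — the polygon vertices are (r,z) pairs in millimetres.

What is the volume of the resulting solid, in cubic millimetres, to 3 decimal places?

Volume = 13503.216 mm³

Profile (r,z), 6 vertices: (0.5,1.5) (7.5,1) (11,6) (14.5,19.5) (19,38.5) (1.5,15.5)
edge 0: (0.5,1.5)→(7.5,1)  cross = 0.5·1 − 7.5·1.5 = -10.7500; (r_i+r_j)·cross = 8·-10.7500 = -86.0000
edge 1: (7.5,1)→(11,6)  cross = 7.5·6 − 11·1 = 34.0000; (r_i+r_j)·cross = 18.5·34.0000 = 629.0000
edge 2: (11,6)→(14.5,19.5)  cross = 11·19.5 − 14.5·6 = 127.5000; (r_i+r_j)·cross = 25.5·127.5000 = 3251.2500
edge 3: (14.5,19.5)→(19,38.5)  cross = 14.5·38.5 − 19·19.5 = 187.7500; (r_i+r_j)·cross = 33.5·187.7500 = 6289.6250
edge 4: (19,38.5)→(1.5,15.5)  cross = 19·15.5 − 1.5·38.5 = 236.7500; (r_i+r_j)·cross = 20.5·236.7500 = 4853.3750
edge 5: (1.5,15.5)→(0.5,1.5)  cross = 1.5·1.5 − 0.5·15.5 = -5.5000; (r_i+r_j)·cross = 2·-5.5000 = -11.0000
Σcross = 569.7500 → A = |Σcross|/2 = 284.8750 mm²
Σ(r_i+r_j)·cross = 14926.2500 → first moment M = |Σ|/6 = 2487.7083
R_c = M/A = 2487.7083/284.8750 = 8.7326 mm
θ = 311° = 5.427974 rad
V = θ·R_c·A = 5.427974·8.7326·284.8750 = 13503.216 mm³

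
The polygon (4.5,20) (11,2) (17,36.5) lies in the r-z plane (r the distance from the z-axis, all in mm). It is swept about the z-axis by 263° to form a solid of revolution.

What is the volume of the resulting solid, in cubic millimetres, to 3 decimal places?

Profile (r,z), 3 vertices: (4.5,20) (11,2) (17,36.5)
edge 0: (4.5,20)→(11,2)  cross = 4.5·2 − 11·20 = -211.0000; (r_i+r_j)·cross = 15.5·-211.0000 = -3270.5000
edge 1: (11,2)→(17,36.5)  cross = 11·36.5 − 17·2 = 367.5000; (r_i+r_j)·cross = 28·367.5000 = 10290.0000
edge 2: (17,36.5)→(4.5,20)  cross = 17·20 − 4.5·36.5 = 175.7500; (r_i+r_j)·cross = 21.5·175.7500 = 3778.6250
Σcross = 332.2500 → A = |Σcross|/2 = 166.1250 mm²
Σ(r_i+r_j)·cross = 10798.1250 → first moment M = |Σ|/6 = 1799.6875
R_c = M/A = 1799.6875/166.1250 = 10.8333 mm
θ = 263° = 4.590216 rad
V = θ·R_c·A = 4.590216·10.8333·166.1250 = 8260.954 mm³

Volume = 8260.954 mm³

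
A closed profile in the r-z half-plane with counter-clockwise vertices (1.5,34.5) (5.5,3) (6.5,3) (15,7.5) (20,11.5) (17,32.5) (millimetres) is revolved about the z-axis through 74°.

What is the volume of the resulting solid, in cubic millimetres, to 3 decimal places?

Volume = 5661.320 mm³

Profile (r,z), 6 vertices: (1.5,34.5) (5.5,3) (6.5,3) (15,7.5) (20,11.5) (17,32.5)
edge 0: (1.5,34.5)→(5.5,3)  cross = 1.5·3 − 5.5·34.5 = -185.2500; (r_i+r_j)·cross = 7·-185.2500 = -1296.7500
edge 1: (5.5,3)→(6.5,3)  cross = 5.5·3 − 6.5·3 = -3.0000; (r_i+r_j)·cross = 12·-3.0000 = -36.0000
edge 2: (6.5,3)→(15,7.5)  cross = 6.5·7.5 − 15·3 = 3.7500; (r_i+r_j)·cross = 21.5·3.7500 = 80.6250
edge 3: (15,7.5)→(20,11.5)  cross = 15·11.5 − 20·7.5 = 22.5000; (r_i+r_j)·cross = 35·22.5000 = 787.5000
edge 4: (20,11.5)→(17,32.5)  cross = 20·32.5 − 17·11.5 = 454.5000; (r_i+r_j)·cross = 37·454.5000 = 16816.5000
edge 5: (17,32.5)→(1.5,34.5)  cross = 17·34.5 − 1.5·32.5 = 537.7500; (r_i+r_j)·cross = 18.5·537.7500 = 9948.3750
Σcross = 830.2500 → A = |Σcross|/2 = 415.1250 mm²
Σ(r_i+r_j)·cross = 26300.2500 → first moment M = |Σ|/6 = 4383.3750
R_c = M/A = 4383.3750/415.1250 = 10.5592 mm
θ = 74° = 1.291544 rad
V = θ·R_c·A = 1.291544·10.5592·415.1250 = 5661.320 mm³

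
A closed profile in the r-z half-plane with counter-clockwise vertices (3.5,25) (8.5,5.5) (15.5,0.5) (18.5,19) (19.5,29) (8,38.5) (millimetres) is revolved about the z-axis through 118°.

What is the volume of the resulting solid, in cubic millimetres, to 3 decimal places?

Profile (r,z), 6 vertices: (3.5,25) (8.5,5.5) (15.5,0.5) (18.5,19) (19.5,29) (8,38.5)
edge 0: (3.5,25)→(8.5,5.5)  cross = 3.5·5.5 − 8.5·25 = -193.2500; (r_i+r_j)·cross = 12·-193.2500 = -2319.0000
edge 1: (8.5,5.5)→(15.5,0.5)  cross = 8.5·0.5 − 15.5·5.5 = -81.0000; (r_i+r_j)·cross = 24·-81.0000 = -1944.0000
edge 2: (15.5,0.5)→(18.5,19)  cross = 15.5·19 − 18.5·0.5 = 285.2500; (r_i+r_j)·cross = 34·285.2500 = 9698.5000
edge 3: (18.5,19)→(19.5,29)  cross = 18.5·29 − 19.5·19 = 166.0000; (r_i+r_j)·cross = 38·166.0000 = 6308.0000
edge 4: (19.5,29)→(8,38.5)  cross = 19.5·38.5 − 8·29 = 518.7500; (r_i+r_j)·cross = 27.5·518.7500 = 14265.6250
edge 5: (8,38.5)→(3.5,25)  cross = 8·25 − 3.5·38.5 = 65.2500; (r_i+r_j)·cross = 11.5·65.2500 = 750.3750
Σcross = 761.0000 → A = |Σcross|/2 = 380.5000 mm²
Σ(r_i+r_j)·cross = 26759.5000 → first moment M = |Σ|/6 = 4459.9167
R_c = M/A = 4459.9167/380.5000 = 11.7212 mm
θ = 118° = 2.059489 rad
V = θ·R_c·A = 2.059489·11.7212·380.5000 = 9185.147 mm³

Volume = 9185.147 mm³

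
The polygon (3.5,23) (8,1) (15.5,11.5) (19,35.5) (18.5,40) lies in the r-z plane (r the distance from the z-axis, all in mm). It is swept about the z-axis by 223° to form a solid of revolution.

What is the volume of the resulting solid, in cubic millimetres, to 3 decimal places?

Volume = 13830.035 mm³

Profile (r,z), 5 vertices: (3.5,23) (8,1) (15.5,11.5) (19,35.5) (18.5,40)
edge 0: (3.5,23)→(8,1)  cross = 3.5·1 − 8·23 = -180.5000; (r_i+r_j)·cross = 11.5·-180.5000 = -2075.7500
edge 1: (8,1)→(15.5,11.5)  cross = 8·11.5 − 15.5·1 = 76.5000; (r_i+r_j)·cross = 23.5·76.5000 = 1797.7500
edge 2: (15.5,11.5)→(19,35.5)  cross = 15.5·35.5 − 19·11.5 = 331.7500; (r_i+r_j)·cross = 34.5·331.7500 = 11445.3750
edge 3: (19,35.5)→(18.5,40)  cross = 19·40 − 18.5·35.5 = 103.2500; (r_i+r_j)·cross = 37.5·103.2500 = 3871.8750
edge 4: (18.5,40)→(3.5,23)  cross = 18.5·23 − 3.5·40 = 285.5000; (r_i+r_j)·cross = 22·285.5000 = 6281.0000
Σcross = 616.5000 → A = |Σcross|/2 = 308.2500 mm²
Σ(r_i+r_j)·cross = 21320.2500 → first moment M = |Σ|/6 = 3553.3750
R_c = M/A = 3553.3750/308.2500 = 11.5276 mm
θ = 223° = 3.892084 rad
V = θ·R_c·A = 3.892084·11.5276·308.2500 = 13830.035 mm³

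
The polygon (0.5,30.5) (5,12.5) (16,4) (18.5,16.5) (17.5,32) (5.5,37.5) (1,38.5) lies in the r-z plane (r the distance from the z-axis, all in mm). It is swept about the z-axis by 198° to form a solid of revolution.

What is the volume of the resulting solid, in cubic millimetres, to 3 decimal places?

Profile (r,z), 7 vertices: (0.5,30.5) (5,12.5) (16,4) (18.5,16.5) (17.5,32) (5.5,37.5) (1,38.5)
edge 0: (0.5,30.5)→(5,12.5)  cross = 0.5·12.5 − 5·30.5 = -146.2500; (r_i+r_j)·cross = 5.5·-146.2500 = -804.3750
edge 1: (5,12.5)→(16,4)  cross = 5·4 − 16·12.5 = -180.0000; (r_i+r_j)·cross = 21·-180.0000 = -3780.0000
edge 2: (16,4)→(18.5,16.5)  cross = 16·16.5 − 18.5·4 = 190.0000; (r_i+r_j)·cross = 34.5·190.0000 = 6555.0000
edge 3: (18.5,16.5)→(17.5,32)  cross = 18.5·32 − 17.5·16.5 = 303.2500; (r_i+r_j)·cross = 36·303.2500 = 10917.0000
edge 4: (17.5,32)→(5.5,37.5)  cross = 17.5·37.5 − 5.5·32 = 480.2500; (r_i+r_j)·cross = 23·480.2500 = 11045.7500
edge 5: (5.5,37.5)→(1,38.5)  cross = 5.5·38.5 − 1·37.5 = 174.2500; (r_i+r_j)·cross = 6.5·174.2500 = 1132.6250
edge 6: (1,38.5)→(0.5,30.5)  cross = 1·30.5 − 0.5·38.5 = 11.2500; (r_i+r_j)·cross = 1.5·11.2500 = 16.8750
Σcross = 832.7500 → A = |Σcross|/2 = 416.3750 mm²
Σ(r_i+r_j)·cross = 25082.8750 → first moment M = |Σ|/6 = 4180.4792
R_c = M/A = 4180.4792/416.3750 = 10.0402 mm
θ = 198° = 3.455752 rad
V = θ·R_c·A = 3.455752·10.0402·416.3750 = 14446.699 mm³

Volume = 14446.699 mm³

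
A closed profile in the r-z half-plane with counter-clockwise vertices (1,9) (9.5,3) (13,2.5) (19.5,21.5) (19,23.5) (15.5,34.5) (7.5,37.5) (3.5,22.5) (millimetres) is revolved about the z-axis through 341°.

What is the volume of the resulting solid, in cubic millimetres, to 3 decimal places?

Volume = 25913.148 mm³

Profile (r,z), 8 vertices: (1,9) (9.5,3) (13,2.5) (19.5,21.5) (19,23.5) (15.5,34.5) (7.5,37.5) (3.5,22.5)
edge 0: (1,9)→(9.5,3)  cross = 1·3 − 9.5·9 = -82.5000; (r_i+r_j)·cross = 10.5·-82.5000 = -866.2500
edge 1: (9.5,3)→(13,2.5)  cross = 9.5·2.5 − 13·3 = -15.2500; (r_i+r_j)·cross = 22.5·-15.2500 = -343.1250
edge 2: (13,2.5)→(19.5,21.5)  cross = 13·21.5 − 19.5·2.5 = 230.7500; (r_i+r_j)·cross = 32.5·230.7500 = 7499.3750
edge 3: (19.5,21.5)→(19,23.5)  cross = 19.5·23.5 − 19·21.5 = 49.7500; (r_i+r_j)·cross = 38.5·49.7500 = 1915.3750
edge 4: (19,23.5)→(15.5,34.5)  cross = 19·34.5 − 15.5·23.5 = 291.2500; (r_i+r_j)·cross = 34.5·291.2500 = 10048.1250
edge 5: (15.5,34.5)→(7.5,37.5)  cross = 15.5·37.5 − 7.5·34.5 = 322.5000; (r_i+r_j)·cross = 23·322.5000 = 7417.5000
edge 6: (7.5,37.5)→(3.5,22.5)  cross = 7.5·22.5 − 3.5·37.5 = 37.5000; (r_i+r_j)·cross = 11·37.5000 = 412.5000
edge 7: (3.5,22.5)→(1,9)  cross = 3.5·9 − 1·22.5 = 9.0000; (r_i+r_j)·cross = 4.5·9.0000 = 40.5000
Σcross = 843.0000 → A = |Σcross|/2 = 421.5000 mm²
Σ(r_i+r_j)·cross = 26124.0000 → first moment M = |Σ|/6 = 4354.0000
R_c = M/A = 4354.0000/421.5000 = 10.3298 mm
θ = 341° = 5.951573 rad
V = θ·R_c·A = 5.951573·10.3298·421.5000 = 25913.148 mm³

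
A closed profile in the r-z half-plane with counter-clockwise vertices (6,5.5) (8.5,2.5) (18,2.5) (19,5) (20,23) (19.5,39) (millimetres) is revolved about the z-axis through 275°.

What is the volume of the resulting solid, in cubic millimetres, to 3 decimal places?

Volume = 18788.951 mm³

Profile (r,z), 6 vertices: (6,5.5) (8.5,2.5) (18,2.5) (19,5) (20,23) (19.5,39)
edge 0: (6,5.5)→(8.5,2.5)  cross = 6·2.5 − 8.5·5.5 = -31.7500; (r_i+r_j)·cross = 14.5·-31.7500 = -460.3750
edge 1: (8.5,2.5)→(18,2.5)  cross = 8.5·2.5 − 18·2.5 = -23.7500; (r_i+r_j)·cross = 26.5·-23.7500 = -629.3750
edge 2: (18,2.5)→(19,5)  cross = 18·5 − 19·2.5 = 42.5000; (r_i+r_j)·cross = 37·42.5000 = 1572.5000
edge 3: (19,5)→(20,23)  cross = 19·23 − 20·5 = 337.0000; (r_i+r_j)·cross = 39·337.0000 = 13143.0000
edge 4: (20,23)→(19.5,39)  cross = 20·39 − 19.5·23 = 331.5000; (r_i+r_j)·cross = 39.5·331.5000 = 13094.2500
edge 5: (19.5,39)→(6,5.5)  cross = 19.5·5.5 − 6·39 = -126.7500; (r_i+r_j)·cross = 25.5·-126.7500 = -3232.1250
Σcross = 528.7500 → A = |Σcross|/2 = 264.3750 mm²
Σ(r_i+r_j)·cross = 23487.8750 → first moment M = |Σ|/6 = 3914.6458
R_c = M/A = 3914.6458/264.3750 = 14.8072 mm
θ = 275° = 4.799655 rad
V = θ·R_c·A = 4.799655·14.8072·264.3750 = 18788.951 mm³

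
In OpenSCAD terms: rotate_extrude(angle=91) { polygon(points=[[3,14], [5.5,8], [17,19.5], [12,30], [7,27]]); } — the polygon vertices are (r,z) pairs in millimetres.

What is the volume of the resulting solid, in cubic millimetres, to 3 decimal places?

Volume = 2446.599 mm³

Profile (r,z), 5 vertices: (3,14) (5.5,8) (17,19.5) (12,30) (7,27)
edge 0: (3,14)→(5.5,8)  cross = 3·8 − 5.5·14 = -53.0000; (r_i+r_j)·cross = 8.5·-53.0000 = -450.5000
edge 1: (5.5,8)→(17,19.5)  cross = 5.5·19.5 − 17·8 = -28.7500; (r_i+r_j)·cross = 22.5·-28.7500 = -646.8750
edge 2: (17,19.5)→(12,30)  cross = 17·30 − 12·19.5 = 276.0000; (r_i+r_j)·cross = 29·276.0000 = 8004.0000
edge 3: (12,30)→(7,27)  cross = 12·27 − 7·30 = 114.0000; (r_i+r_j)·cross = 19·114.0000 = 2166.0000
edge 4: (7,27)→(3,14)  cross = 7·14 − 3·27 = 17.0000; (r_i+r_j)·cross = 10·17.0000 = 170.0000
Σcross = 325.2500 → A = |Σcross|/2 = 162.6250 mm²
Σ(r_i+r_j)·cross = 9242.6250 → first moment M = |Σ|/6 = 1540.4375
R_c = M/A = 1540.4375/162.6250 = 9.4723 mm
θ = 91° = 1.588250 rad
V = θ·R_c·A = 1.588250·9.4723·162.6250 = 2446.599 mm³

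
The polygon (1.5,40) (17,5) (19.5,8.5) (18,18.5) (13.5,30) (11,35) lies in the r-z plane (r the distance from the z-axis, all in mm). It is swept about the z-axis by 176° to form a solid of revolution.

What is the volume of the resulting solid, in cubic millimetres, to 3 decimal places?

Profile (r,z), 6 vertices: (1.5,40) (17,5) (19.5,8.5) (18,18.5) (13.5,30) (11,35)
edge 0: (1.5,40)→(17,5)  cross = 1.5·5 − 17·40 = -672.5000; (r_i+r_j)·cross = 18.5·-672.5000 = -12441.2500
edge 1: (17,5)→(19.5,8.5)  cross = 17·8.5 − 19.5·5 = 47.0000; (r_i+r_j)·cross = 36.5·47.0000 = 1715.5000
edge 2: (19.5,8.5)→(18,18.5)  cross = 19.5·18.5 − 18·8.5 = 207.7500; (r_i+r_j)·cross = 37.5·207.7500 = 7790.6250
edge 3: (18,18.5)→(13.5,30)  cross = 18·30 − 13.5·18.5 = 290.2500; (r_i+r_j)·cross = 31.5·290.2500 = 9142.8750
edge 4: (13.5,30)→(11,35)  cross = 13.5·35 − 11·30 = 142.5000; (r_i+r_j)·cross = 24.5·142.5000 = 3491.2500
edge 5: (11,35)→(1.5,40)  cross = 11·40 − 1.5·35 = 387.5000; (r_i+r_j)·cross = 12.5·387.5000 = 4843.7500
Σcross = 402.5000 → A = |Σcross|/2 = 201.2500 mm²
Σ(r_i+r_j)·cross = 14542.7500 → first moment M = |Σ|/6 = 2423.7917
R_c = M/A = 2423.7917/201.2500 = 12.0437 mm
θ = 176° = 3.071779 rad
V = θ·R_c·A = 3.071779·12.0437·201.2500 = 7445.354 mm³

Volume = 7445.354 mm³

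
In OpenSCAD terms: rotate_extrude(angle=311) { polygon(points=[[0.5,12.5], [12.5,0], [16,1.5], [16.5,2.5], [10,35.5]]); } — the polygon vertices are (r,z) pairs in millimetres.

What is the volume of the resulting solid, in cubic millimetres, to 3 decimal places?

Volume = 13556.139 mm³

Profile (r,z), 5 vertices: (0.5,12.5) (12.5,0) (16,1.5) (16.5,2.5) (10,35.5)
edge 0: (0.5,12.5)→(12.5,0)  cross = 0.5·0 − 12.5·12.5 = -156.2500; (r_i+r_j)·cross = 13·-156.2500 = -2031.2500
edge 1: (12.5,0)→(16,1.5)  cross = 12.5·1.5 − 16·0 = 18.7500; (r_i+r_j)·cross = 28.5·18.7500 = 534.3750
edge 2: (16,1.5)→(16.5,2.5)  cross = 16·2.5 − 16.5·1.5 = 15.2500; (r_i+r_j)·cross = 32.5·15.2500 = 495.6250
edge 3: (16.5,2.5)→(10,35.5)  cross = 16.5·35.5 − 10·2.5 = 560.7500; (r_i+r_j)·cross = 26.5·560.7500 = 14859.8750
edge 4: (10,35.5)→(0.5,12.5)  cross = 10·12.5 − 0.5·35.5 = 107.2500; (r_i+r_j)·cross = 10.5·107.2500 = 1126.1250
Σcross = 545.7500 → A = |Σcross|/2 = 272.8750 mm²
Σ(r_i+r_j)·cross = 14984.7500 → first moment M = |Σ|/6 = 2497.4583
R_c = M/A = 2497.4583/272.8750 = 9.1524 mm
θ = 311° = 5.427974 rad
V = θ·R_c·A = 5.427974·9.1524·272.8750 = 13556.139 mm³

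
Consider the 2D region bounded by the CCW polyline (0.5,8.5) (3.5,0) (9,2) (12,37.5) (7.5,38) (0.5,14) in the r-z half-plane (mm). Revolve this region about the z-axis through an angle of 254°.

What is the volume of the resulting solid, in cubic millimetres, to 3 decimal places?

Volume = 7865.030 mm³

Profile (r,z), 6 vertices: (0.5,8.5) (3.5,0) (9,2) (12,37.5) (7.5,38) (0.5,14)
edge 0: (0.5,8.5)→(3.5,0)  cross = 0.5·0 − 3.5·8.5 = -29.7500; (r_i+r_j)·cross = 4·-29.7500 = -119.0000
edge 1: (3.5,0)→(9,2)  cross = 3.5·2 − 9·0 = 7.0000; (r_i+r_j)·cross = 12.5·7.0000 = 87.5000
edge 2: (9,2)→(12,37.5)  cross = 9·37.5 − 12·2 = 313.5000; (r_i+r_j)·cross = 21·313.5000 = 6583.5000
edge 3: (12,37.5)→(7.5,38)  cross = 12·38 − 7.5·37.5 = 174.7500; (r_i+r_j)·cross = 19.5·174.7500 = 3407.6250
edge 4: (7.5,38)→(0.5,14)  cross = 7.5·14 − 0.5·38 = 86.0000; (r_i+r_j)·cross = 8·86.0000 = 688.0000
edge 5: (0.5,14)→(0.5,8.5)  cross = 0.5·8.5 − 0.5·14 = -2.7500; (r_i+r_j)·cross = 1·-2.7500 = -2.7500
Σcross = 548.7500 → A = |Σcross|/2 = 274.3750 mm²
Σ(r_i+r_j)·cross = 10644.8750 → first moment M = |Σ|/6 = 1774.1458
R_c = M/A = 1774.1458/274.3750 = 6.4661 mm
θ = 254° = 4.433136 rad
V = θ·R_c·A = 4.433136·6.4661·274.3750 = 7865.030 mm³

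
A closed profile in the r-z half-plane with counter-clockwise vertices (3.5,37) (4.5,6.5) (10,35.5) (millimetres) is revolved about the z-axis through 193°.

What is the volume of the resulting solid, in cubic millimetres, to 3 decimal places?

Profile (r,z), 3 vertices: (3.5,37) (4.5,6.5) (10,35.5)
edge 0: (3.5,37)→(4.5,6.5)  cross = 3.5·6.5 − 4.5·37 = -143.7500; (r_i+r_j)·cross = 8·-143.7500 = -1150.0000
edge 1: (4.5,6.5)→(10,35.5)  cross = 4.5·35.5 − 10·6.5 = 94.7500; (r_i+r_j)·cross = 14.5·94.7500 = 1373.8750
edge 2: (10,35.5)→(3.5,37)  cross = 10·37 − 3.5·35.5 = 245.7500; (r_i+r_j)·cross = 13.5·245.7500 = 3317.6250
Σcross = 196.7500 → A = |Σcross|/2 = 98.3750 mm²
Σ(r_i+r_j)·cross = 3541.5000 → first moment M = |Σ|/6 = 590.2500
R_c = M/A = 590.2500/98.3750 = 6.0000 mm
θ = 193° = 3.368485 rad
V = θ·R_c·A = 3.368485·6.0000·98.3750 = 1988.249 mm³

Volume = 1988.249 mm³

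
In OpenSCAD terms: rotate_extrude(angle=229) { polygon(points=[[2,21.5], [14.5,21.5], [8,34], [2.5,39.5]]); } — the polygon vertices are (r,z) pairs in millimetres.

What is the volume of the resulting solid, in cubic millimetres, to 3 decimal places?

Profile (r,z), 4 vertices: (2,21.5) (14.5,21.5) (8,34) (2.5,39.5)
edge 0: (2,21.5)→(14.5,21.5)  cross = 2·21.5 − 14.5·21.5 = -268.7500; (r_i+r_j)·cross = 16.5·-268.7500 = -4434.3750
edge 1: (14.5,21.5)→(8,34)  cross = 14.5·34 − 8·21.5 = 321.0000; (r_i+r_j)·cross = 22.5·321.0000 = 7222.5000
edge 2: (8,34)→(2.5,39.5)  cross = 8·39.5 − 2.5·34 = 231.0000; (r_i+r_j)·cross = 10.5·231.0000 = 2425.5000
edge 3: (2.5,39.5)→(2,21.5)  cross = 2.5·21.5 − 2·39.5 = -25.2500; (r_i+r_j)·cross = 4.5·-25.2500 = -113.6250
Σcross = 258.0000 → A = |Σcross|/2 = 129.0000 mm²
Σ(r_i+r_j)·cross = 5100.0000 → first moment M = |Σ|/6 = 850.0000
R_c = M/A = 850.0000/129.0000 = 6.5891 mm
θ = 229° = 3.996804 rad
V = θ·R_c·A = 3.996804·6.5891·129.0000 = 3397.283 mm³

Volume = 3397.283 mm³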